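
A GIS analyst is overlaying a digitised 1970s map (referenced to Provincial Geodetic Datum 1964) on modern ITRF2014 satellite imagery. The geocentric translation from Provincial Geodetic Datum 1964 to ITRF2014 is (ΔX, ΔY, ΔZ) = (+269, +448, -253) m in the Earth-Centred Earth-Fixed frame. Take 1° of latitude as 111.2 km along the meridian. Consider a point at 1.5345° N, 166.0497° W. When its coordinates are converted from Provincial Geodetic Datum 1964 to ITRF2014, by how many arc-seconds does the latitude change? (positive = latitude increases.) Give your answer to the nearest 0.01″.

sin φ = 0.026779, cos φ = 0.999641, sin λ = -0.241080, cos λ = -0.970505.
North component: ΔN = −sin φ cos λ·ΔX − sin φ sin λ·ΔY + cos φ·ΔZ = −(0.026779)(-0.970505)(269) − (0.026779)(-0.241080)(448) + (0.999641)(-253) = -243.03 m.
1° of latitude spans 111200 m, so Δφ = -243.03 / 111200 × 3600 = -7.868″.

Δφ = -7.87″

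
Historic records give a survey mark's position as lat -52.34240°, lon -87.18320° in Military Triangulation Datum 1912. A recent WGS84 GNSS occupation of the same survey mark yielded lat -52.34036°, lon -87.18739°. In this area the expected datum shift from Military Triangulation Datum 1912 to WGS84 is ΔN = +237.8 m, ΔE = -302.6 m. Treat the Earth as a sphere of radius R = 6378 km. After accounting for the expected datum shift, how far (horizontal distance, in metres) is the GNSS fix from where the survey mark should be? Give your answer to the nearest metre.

21 m

Observed coordinate differences: Δφ = +0.00204°, Δλ = -0.00419°.
Converting to metres (1° lat = 111317 m, cos φ = 0.610941): observed ΔN = 227.1 m, observed ΔE = -285.0 m.
Subtracting the expected shift leaves a residual of 227.1 − (237.8) = -10.7 m north and -285.0 − (-302.6) = 17.6 m east.
Residual distance = √((-10.7)² + 17.6²) = 20.6 m.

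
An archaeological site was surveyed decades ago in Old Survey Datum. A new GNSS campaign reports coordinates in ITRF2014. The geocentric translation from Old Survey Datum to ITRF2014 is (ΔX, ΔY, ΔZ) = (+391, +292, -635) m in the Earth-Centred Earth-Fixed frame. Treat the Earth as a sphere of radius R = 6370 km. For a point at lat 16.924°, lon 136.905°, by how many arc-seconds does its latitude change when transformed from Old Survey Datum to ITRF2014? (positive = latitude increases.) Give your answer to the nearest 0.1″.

sin φ = 0.291103, cos φ = 0.956692, sin λ = 0.683210, cos λ = -0.730222.
North component: ΔN = −sin φ cos λ·ΔX − sin φ sin λ·ΔY + cos φ·ΔZ = −(0.291103)(-0.730222)(391) − (0.291103)(0.683210)(292) + (0.956692)(-635) = -582.46 m.
1° of latitude spans πR/180 = 111177 m, so Δφ = -582.46 / 111177 × 3600 = -18.860″.

Δφ = -18.9″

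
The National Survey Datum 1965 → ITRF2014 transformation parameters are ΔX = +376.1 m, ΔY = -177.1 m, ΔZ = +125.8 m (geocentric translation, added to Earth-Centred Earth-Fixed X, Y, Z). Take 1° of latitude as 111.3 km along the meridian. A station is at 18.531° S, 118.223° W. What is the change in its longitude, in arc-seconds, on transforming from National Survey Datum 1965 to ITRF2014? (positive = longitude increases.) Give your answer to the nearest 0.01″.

Δλ = 14.16″

sin φ = -0.317818, cos φ = 0.948152, sin λ = -0.881114, cos λ = -0.472905.
East component: ΔE = −sin λ·ΔX + cos λ·ΔY = −(-0.881114)(376.1) + (-0.472905)(-177.1) = 415.14 m.
1° of latitude spans 111300 m; at latitude φ, 1° of longitude spans that × cos φ = 105529.3 m, so Δλ = 415.14 / 105529.3 × 3600 = 14.162″.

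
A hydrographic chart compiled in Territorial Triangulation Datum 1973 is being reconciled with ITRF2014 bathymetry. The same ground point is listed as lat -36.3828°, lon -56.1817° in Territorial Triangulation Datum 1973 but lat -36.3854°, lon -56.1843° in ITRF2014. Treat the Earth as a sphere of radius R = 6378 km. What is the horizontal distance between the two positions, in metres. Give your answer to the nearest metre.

Δφ = -36.3854° − -36.3828° = -0.0026°; Δλ = -56.1843° − -56.1817° = -0.0026°.
1° along a meridian = πR/180 = 111317 m.
ΔN = Δφ × 111317 = -289.4 m; ΔE = Δλ × 111317 × cos(-36.3828°) = -0.0026 × 111317 × 0.805072 = -233.0 m.
Distance = √(ΔE² + ΔN²) = √((-233.0)² + (-289.4)²) = 371.6 m.

372 m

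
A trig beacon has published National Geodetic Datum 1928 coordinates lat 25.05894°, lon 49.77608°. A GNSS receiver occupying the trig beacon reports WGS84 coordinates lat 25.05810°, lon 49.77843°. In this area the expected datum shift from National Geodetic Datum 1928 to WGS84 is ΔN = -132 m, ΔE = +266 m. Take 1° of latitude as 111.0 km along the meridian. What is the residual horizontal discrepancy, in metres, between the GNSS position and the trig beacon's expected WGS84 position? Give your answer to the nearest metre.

49 m

Observed coordinate differences: Δφ = -0.00084°, Δλ = +0.00235°.
Converting to metres (1° lat = 111000 m, cos φ = 0.905873): observed ΔN = -93.2 m, observed ΔE = 236.3 m.
Subtracting the expected shift leaves a residual of -93.2 − (-132) = 38.8 m north and 236.3 − (266) = -29.7 m east.
Residual distance = √(38.8² + (-29.7)²) = 48.8 m.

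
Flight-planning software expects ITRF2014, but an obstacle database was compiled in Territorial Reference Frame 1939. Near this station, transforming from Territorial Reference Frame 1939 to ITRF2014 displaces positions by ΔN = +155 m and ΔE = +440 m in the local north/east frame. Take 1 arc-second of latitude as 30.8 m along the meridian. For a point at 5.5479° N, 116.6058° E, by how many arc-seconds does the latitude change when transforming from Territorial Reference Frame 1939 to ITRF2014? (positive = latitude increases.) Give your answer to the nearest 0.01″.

1″ of latitude = 30.80 m, so Δφ = 155.0 / 30.80 = 5.032″.

Δφ = 5.03″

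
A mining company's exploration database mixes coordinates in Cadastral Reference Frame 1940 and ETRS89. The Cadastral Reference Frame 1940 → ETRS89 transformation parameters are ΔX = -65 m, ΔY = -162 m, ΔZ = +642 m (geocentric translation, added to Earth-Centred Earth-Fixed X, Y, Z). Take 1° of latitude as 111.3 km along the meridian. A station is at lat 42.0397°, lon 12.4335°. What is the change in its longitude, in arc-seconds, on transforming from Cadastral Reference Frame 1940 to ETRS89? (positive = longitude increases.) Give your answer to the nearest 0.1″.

Δλ = -6.3″

sin φ = 0.669645, cos φ = 0.742681, sin λ = 0.215306, cos λ = 0.976547.
East component: ΔE = −sin λ·ΔX + cos λ·ΔY = −(0.215306)(-65) + (0.976547)(-162) = -144.21 m.
1° of latitude spans 111300 m; at latitude φ, 1° of longitude spans that × cos φ = 82660.4 m, so Δλ = -144.21 / 82660.4 × 3600 = -6.280″.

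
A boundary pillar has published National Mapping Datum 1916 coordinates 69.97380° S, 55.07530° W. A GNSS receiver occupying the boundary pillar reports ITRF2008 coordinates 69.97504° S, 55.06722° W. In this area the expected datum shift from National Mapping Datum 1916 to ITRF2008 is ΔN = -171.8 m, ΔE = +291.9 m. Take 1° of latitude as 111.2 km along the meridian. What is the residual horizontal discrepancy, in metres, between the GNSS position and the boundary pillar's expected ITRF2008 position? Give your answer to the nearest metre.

Observed coordinate differences: Δφ = -0.00124°, Δλ = +0.00808°.
Converting to metres (1° lat = 111200 m, cos φ = 0.342450): observed ΔN = -137.9 m, observed ΔE = 307.7 m.
Subtracting the expected shift leaves a residual of -137.9 − (-171.8) = 33.9 m north and 307.7 − (291.9) = 15.8 m east.
Residual distance = √(33.9² + 15.8²) = 37.4 m.

37 m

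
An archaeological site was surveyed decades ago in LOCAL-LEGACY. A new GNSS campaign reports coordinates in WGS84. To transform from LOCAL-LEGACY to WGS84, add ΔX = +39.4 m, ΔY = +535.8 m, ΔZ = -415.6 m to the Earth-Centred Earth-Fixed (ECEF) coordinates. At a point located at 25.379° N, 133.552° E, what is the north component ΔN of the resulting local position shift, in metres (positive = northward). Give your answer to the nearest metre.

ΔN = -530 m

The local north axis is (−sin φ cos λ, −sin φ sin λ, cos φ), giving ΔN = 11.635 − 166.436 − 375.491 = -530.29 m.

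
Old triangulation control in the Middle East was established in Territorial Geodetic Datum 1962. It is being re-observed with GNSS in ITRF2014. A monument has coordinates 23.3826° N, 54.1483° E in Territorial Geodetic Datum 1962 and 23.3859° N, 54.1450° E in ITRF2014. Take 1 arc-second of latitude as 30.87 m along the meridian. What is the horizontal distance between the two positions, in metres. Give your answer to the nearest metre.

498 m

Δφ = 23.3859° − 23.3826° = +0.0033°; Δλ = 54.1450° − 54.1483° = -0.0033°.
1° of latitude = 3600 × 30.87 = 111132 m.
ΔN = Δφ × 111132 = 366.7 m; ΔE = Δλ × 111132 × cos(23.3826°) = -0.0033 × 111132 × 0.917875 = -336.6 m.
Distance = √(ΔE² + ΔN²) = √((-336.6)² + 366.7²) = 497.8 m.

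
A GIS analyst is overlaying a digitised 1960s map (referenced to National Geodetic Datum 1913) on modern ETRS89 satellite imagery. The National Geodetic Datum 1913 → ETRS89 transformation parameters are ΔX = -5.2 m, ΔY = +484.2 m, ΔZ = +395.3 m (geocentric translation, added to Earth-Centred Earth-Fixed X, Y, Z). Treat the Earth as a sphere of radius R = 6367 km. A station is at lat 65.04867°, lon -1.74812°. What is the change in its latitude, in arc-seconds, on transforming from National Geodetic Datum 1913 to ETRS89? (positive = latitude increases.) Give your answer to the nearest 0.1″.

Δφ = 6.0″

sin φ = 0.906666, cos φ = 0.421848, sin λ = -0.030506, cos λ = 0.999535.
North component: ΔN = −sin φ cos λ·ΔX − sin φ sin λ·ΔY + cos φ·ΔZ = −(0.906666)(0.999535)(-5.2) − (0.906666)(-0.030506)(484.2) + (0.421848)(395.3) = 184.86 m.
1° of latitude spans πR/180 = 111125 m, so Δφ = 184.86 / 111125 × 3600 = 5.989″.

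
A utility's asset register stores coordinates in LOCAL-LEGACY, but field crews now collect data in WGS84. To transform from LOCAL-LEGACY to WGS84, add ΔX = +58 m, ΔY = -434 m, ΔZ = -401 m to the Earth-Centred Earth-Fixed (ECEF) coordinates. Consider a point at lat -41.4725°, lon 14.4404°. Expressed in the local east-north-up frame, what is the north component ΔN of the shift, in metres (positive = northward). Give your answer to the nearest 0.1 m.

ΔN = -334.9 m

The local north axis is (−sin φ cos λ, −sin φ sin λ, cos φ), giving ΔN = 37.198 − 71.675 − 300.459 = -334.94 m.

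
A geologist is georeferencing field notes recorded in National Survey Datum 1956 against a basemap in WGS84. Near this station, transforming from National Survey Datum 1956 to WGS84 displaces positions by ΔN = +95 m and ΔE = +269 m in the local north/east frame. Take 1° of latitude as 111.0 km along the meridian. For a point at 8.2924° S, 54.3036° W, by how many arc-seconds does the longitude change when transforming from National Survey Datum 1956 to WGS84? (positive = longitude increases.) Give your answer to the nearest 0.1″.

At latitude -8.2924°, cos φ = 0.989545.
1° of longitude at this latitude = 111.0 × cos φ = 109.84 km, so Δλ = 269.0 / 109839.5 = 0.0024490° = 8.817″.

Δλ = 8.8″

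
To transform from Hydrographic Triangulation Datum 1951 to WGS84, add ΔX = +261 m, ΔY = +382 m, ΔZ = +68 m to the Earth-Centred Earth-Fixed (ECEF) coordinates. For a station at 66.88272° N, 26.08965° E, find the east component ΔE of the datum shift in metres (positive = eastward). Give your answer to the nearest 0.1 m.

The local east axis at (φ, λ) is (−sin λ, cos λ, 0), so ΔE = −sin(26.08965°)·261 + cos(26.08965°)·382 = 228.30 m.

ΔE = 228.3 m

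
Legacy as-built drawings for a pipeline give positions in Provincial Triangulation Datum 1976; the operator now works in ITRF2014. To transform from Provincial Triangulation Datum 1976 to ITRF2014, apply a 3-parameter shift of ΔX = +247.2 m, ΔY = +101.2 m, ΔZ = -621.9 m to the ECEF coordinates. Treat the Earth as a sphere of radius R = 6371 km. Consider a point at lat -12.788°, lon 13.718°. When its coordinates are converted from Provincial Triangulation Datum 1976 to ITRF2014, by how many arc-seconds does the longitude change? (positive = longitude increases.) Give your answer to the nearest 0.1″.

sin φ = -0.221344, cos φ = 0.975196, sin λ = 0.237143, cos λ = 0.971475.
East component: ΔE = −sin λ·ΔX + cos λ·ΔY = −(0.237143)(247.2) + (0.971475)(101.2) = 39.69 m.
1° of latitude spans πR/180 = 111195 m; at latitude φ, 1° of longitude spans that × cos φ = 108436.8 m, so Δλ = 39.69 / 108436.8 × 3600 = 1.318″.

Δλ = 1.3″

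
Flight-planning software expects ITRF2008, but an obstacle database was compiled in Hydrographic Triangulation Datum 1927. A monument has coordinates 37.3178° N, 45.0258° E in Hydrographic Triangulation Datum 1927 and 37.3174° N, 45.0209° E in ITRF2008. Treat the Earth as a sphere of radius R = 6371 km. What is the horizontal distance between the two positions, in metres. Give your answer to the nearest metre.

Δφ = 37.3174° − 37.3178° = -0.0004°; Δλ = 45.0209° − 45.0258° = -0.0049°.
1° along a meridian = πR/180 = 111195 m.
ΔN = Δφ × 111195 = -44.5 m; ΔE = Δλ × 111195 × cos(37.3178°) = -0.0049 × 111195 × 0.795285 = -433.3 m.
Distance = √(ΔE² + ΔN²) = √((-433.3)² + (-44.5)²) = 435.6 m.

436 m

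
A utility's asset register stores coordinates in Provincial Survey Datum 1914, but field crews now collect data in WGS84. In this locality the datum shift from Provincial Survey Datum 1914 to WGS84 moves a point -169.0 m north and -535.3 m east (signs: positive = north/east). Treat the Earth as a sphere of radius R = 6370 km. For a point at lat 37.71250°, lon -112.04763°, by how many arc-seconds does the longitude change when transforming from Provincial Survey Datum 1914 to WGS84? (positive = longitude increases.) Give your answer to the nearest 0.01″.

At latitude 37.71250°, cos φ = 0.791090.
One radian of longitude at latitude φ spans R cos φ, so Δλ = ΔE / (R cos φ) = -535.3 / (6370000 × 0.791090) = -1.0623e-04 rad = -21.911″.

Δλ = -21.91″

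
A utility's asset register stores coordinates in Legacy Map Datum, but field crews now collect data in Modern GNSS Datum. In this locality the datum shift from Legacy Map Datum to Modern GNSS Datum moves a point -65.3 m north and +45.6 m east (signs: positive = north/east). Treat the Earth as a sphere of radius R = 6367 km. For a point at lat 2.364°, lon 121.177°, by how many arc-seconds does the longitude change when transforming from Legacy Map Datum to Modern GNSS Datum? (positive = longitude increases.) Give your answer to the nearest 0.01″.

At latitude 2.364°, cos φ = 0.999149.
One radian of longitude at latitude φ spans R cos φ, so Δλ = ΔE / (R cos φ) = 45.6 / (6367000 × 0.999149) = 7.1680e-06 rad = 1.479″.

Δλ = 1.48″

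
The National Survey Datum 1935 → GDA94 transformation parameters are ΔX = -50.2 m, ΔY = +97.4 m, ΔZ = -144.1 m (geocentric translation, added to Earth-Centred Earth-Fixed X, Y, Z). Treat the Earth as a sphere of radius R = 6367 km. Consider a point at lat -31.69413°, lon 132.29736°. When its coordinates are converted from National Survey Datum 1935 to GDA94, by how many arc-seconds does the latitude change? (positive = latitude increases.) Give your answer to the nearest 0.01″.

sin φ = -0.525384, cos φ = 0.850865, sin λ = 0.739662, cos λ = -0.672978.
North component: ΔN = −sin φ cos λ·ΔX − sin φ sin λ·ΔY + cos φ·ΔZ = −(-0.525384)(-0.672978)(-50.2) − (-0.525384)(0.739662)(97.4) + (0.850865)(-144.1) = -67.01 m.
1° of latitude spans πR/180 = 111125 m, so Δφ = -67.01 / 111125 × 3600 = -2.171″.

Δφ = -2.17″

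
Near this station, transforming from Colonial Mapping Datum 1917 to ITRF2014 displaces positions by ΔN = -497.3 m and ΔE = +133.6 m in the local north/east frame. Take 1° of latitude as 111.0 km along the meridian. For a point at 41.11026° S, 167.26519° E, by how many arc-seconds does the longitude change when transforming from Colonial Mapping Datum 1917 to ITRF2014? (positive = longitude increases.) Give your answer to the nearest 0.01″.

Δλ = 5.75″

At latitude -41.11026°, cos φ = 0.753446.
1° of longitude at this latitude = 111.0 × cos φ = 83.63 km, so Δλ = 133.6 / 83632.5 = 0.0015975° = 5.751″.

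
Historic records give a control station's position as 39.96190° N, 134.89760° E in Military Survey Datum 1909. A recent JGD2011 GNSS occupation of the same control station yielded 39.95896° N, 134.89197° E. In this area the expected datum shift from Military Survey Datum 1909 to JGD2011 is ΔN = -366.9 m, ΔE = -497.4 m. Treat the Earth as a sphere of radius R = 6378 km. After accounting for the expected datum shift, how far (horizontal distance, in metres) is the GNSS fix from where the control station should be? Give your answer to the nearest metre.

Observed coordinate differences: Δφ = -0.00294°, Δλ = -0.00563°.
Converting to metres (1° lat = 111317 m, cos φ = 0.766472): observed ΔN = -327.3 m, observed ΔE = -480.4 m.
Subtracting the expected shift leaves a residual of -327.3 − (-366.9) = 39.6 m north and -480.4 − (-497.4) = 17.0 m east.
Residual distance = √(39.6² + 17.0²) = 43.1 m.

43 m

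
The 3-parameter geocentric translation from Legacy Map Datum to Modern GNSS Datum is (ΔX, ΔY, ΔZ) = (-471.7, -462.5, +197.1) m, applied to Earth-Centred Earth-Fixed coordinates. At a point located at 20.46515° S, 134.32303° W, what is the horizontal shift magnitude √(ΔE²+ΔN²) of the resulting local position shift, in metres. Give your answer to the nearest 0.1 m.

415.8 m

At φ = -20.46515°, λ = -134.32303°: sin φ = -0.349638, cos φ = 0.936885, sin λ = -0.715412, cos λ = -0.698703.
ΔE = −sin λ·ΔX + cos λ·ΔY = −(-0.715412)·(-471.7) + (-0.698703)·(-462.5) = -14.31 m.
ΔN = −sin φ cos λ·ΔX − sin φ sin λ·ΔY + cos φ·ΔZ = −(-0.349638)(-0.698703)(-471.7) − (-0.349638)(-0.715412)(-462.5) + (0.936885)(197.1) = 415.58 m.
Horizontal magnitude = √(ΔE² + ΔN²) = √((-14.31)² + 415.58²) = 415.83 m.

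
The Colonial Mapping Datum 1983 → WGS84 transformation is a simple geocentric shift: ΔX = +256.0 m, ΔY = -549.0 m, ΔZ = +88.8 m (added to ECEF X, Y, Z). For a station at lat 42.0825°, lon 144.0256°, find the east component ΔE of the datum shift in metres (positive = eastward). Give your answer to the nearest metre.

At φ = 42.0825°, λ = 144.0256°: sin φ = 0.670200, cos φ = 0.742181, sin λ = 0.587424, cos λ = -0.809280.
ΔE = −sin λ·ΔX + cos λ·ΔY = −(0.587424)·(256.0) + (-0.809280)·(-549.0) = 293.91 m.

ΔE = 294 m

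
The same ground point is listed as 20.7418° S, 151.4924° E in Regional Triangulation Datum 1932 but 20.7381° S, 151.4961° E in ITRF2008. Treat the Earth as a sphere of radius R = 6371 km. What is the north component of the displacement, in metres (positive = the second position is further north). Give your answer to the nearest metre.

ΔN = 411 m

Δφ = -20.7381° − -20.7418° = +0.0037°; Δλ = 151.4961° − 151.4924° = +0.0037°.
1° along a meridian = πR/180 = 111195 m.
ΔN = Δφ × 111195 = 411.4 m; ΔE = Δλ × 111195 × cos(-20.7418°) = +0.0037 × 111195 × 0.935186 = 384.8 m.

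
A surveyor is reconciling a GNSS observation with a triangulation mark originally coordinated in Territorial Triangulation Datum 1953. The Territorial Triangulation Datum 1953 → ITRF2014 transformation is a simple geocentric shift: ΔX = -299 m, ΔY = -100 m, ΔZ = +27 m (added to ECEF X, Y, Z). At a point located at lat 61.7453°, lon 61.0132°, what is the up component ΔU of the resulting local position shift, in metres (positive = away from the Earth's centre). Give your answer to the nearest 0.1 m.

The local up (radial) axis is (cos φ cos λ, cos φ sin λ, sin φ), giving ΔU = -68.593 − 41.409 + 23.783 = -86.22 m.

ΔU = -86.2 m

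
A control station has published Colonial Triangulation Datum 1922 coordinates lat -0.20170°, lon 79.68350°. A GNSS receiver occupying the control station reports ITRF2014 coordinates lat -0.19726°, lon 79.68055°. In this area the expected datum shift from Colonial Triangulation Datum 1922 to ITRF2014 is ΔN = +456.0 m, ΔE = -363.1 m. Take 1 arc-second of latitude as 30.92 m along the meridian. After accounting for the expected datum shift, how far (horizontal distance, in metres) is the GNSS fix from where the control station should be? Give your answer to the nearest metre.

52 m

Observed coordinate differences: Δφ = +0.00444°, Δλ = -0.00295°.
Converting to metres (1° lat = 111312 m, cos φ = 0.999994): observed ΔN = 494.2 m, observed ΔE = -328.4 m.
Subtracting the expected shift leaves a residual of 494.2 − (456.0) = 38.2 m north and -328.4 − (-363.1) = 34.7 m east.
Residual distance = √(38.2² + 34.7²) = 51.6 m.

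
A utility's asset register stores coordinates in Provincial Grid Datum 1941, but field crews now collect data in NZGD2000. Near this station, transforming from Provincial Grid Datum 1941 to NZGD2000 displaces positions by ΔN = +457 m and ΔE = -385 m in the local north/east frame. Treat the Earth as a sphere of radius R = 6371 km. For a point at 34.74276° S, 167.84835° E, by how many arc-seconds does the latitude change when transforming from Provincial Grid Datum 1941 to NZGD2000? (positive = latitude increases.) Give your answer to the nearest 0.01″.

Δφ = 14.80″

On a sphere of radius R, 1 rad of latitude = R, so Δφ = ΔN / R = 457.0 / 6371000 = 7.1731e-05 rad = 14.796″.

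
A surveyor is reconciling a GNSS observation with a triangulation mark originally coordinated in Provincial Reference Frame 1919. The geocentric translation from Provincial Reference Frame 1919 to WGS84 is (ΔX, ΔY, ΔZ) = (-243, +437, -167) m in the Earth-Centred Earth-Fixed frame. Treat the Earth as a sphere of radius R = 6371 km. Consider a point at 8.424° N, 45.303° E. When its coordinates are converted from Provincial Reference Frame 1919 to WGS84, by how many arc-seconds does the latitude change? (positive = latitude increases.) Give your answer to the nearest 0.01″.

sin φ = 0.146497, cos φ = 0.989211, sin λ = 0.710836, cos λ = 0.703357.
North component: ΔN = −sin φ cos λ·ΔX − sin φ sin λ·ΔY + cos φ·ΔZ = −(0.146497)(0.703357)(-243) − (0.146497)(0.710836)(437) + (0.989211)(-167) = -185.67 m.
1° of latitude spans πR/180 = 111195 m, so Δφ = -185.67 / 111195 × 3600 = -6.011″.

Δφ = -6.01″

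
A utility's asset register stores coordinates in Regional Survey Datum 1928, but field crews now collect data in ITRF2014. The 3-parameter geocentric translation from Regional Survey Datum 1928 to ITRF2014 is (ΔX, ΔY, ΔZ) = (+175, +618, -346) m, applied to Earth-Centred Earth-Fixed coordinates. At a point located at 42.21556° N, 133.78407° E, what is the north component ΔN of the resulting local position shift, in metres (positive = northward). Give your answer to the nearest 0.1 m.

The local north axis is (−sin φ cos λ, −sin φ sin λ, cos φ), giving ΔN = 81.363 − 299.789 − 256.255 = -474.68 m.

ΔN = -474.7 m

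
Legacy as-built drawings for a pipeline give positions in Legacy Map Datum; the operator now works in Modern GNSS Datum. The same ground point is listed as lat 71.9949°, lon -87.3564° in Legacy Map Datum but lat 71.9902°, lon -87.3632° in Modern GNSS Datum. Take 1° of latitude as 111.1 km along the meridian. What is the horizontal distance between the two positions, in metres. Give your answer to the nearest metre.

Δφ = 71.9902° − 71.9949° = -0.0047°; Δλ = -87.3632° − -87.3564° = -0.0068°.
ΔN = Δφ × 111100 = -522.2 m; ΔE = Δλ × 111100 × cos(71.9949°) = -0.0068 × 111100 × 0.309102 = -233.5 m.
Distance = √(ΔE² + ΔN²) = √((-233.5)² + (-522.2)²) = 572.0 m.

572 m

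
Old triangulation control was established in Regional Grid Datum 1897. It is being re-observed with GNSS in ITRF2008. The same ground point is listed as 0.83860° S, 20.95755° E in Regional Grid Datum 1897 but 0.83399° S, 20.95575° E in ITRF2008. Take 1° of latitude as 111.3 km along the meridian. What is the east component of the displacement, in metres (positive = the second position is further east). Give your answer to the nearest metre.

ΔE = -200 m

Δφ = -0.83399° − -0.83860° = +0.00461°; Δλ = 20.95575° − 20.95755° = -0.00180°.
ΔN = Δφ × 111300 = 513.1 m; ΔE = Δλ × 111300 × cos(-0.83860°) = -0.00180 × 111300 × 0.999893 = -200.3 m.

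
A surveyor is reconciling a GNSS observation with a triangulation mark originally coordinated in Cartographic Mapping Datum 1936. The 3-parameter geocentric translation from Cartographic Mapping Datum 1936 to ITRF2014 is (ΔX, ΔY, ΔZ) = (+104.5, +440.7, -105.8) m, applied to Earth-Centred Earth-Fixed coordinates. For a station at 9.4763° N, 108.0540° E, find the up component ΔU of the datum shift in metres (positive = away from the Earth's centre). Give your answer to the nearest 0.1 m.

The local up (radial) axis is (cos φ cos λ, cos φ sin λ, sin φ), giving ΔU = -31.944 + 413.284 − 17.419 = 363.92 m.

ΔU = 363.9 m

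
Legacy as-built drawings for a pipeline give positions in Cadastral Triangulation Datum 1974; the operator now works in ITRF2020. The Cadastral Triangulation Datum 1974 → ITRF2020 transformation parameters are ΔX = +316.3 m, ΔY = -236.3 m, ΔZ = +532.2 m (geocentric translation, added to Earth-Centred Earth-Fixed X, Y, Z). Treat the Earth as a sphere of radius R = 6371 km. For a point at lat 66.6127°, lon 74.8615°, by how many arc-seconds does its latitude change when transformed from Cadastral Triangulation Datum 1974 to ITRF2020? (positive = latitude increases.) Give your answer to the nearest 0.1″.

Δφ = 11.2″

sin φ = 0.917843, cos φ = 0.396944, sin λ = 0.965297, cos λ = 0.261153.
North component: ΔN = −sin φ cos λ·ΔX − sin φ sin λ·ΔY + cos φ·ΔZ = −(0.917843)(0.261153)(316.3) − (0.917843)(0.965297)(-236.3) + (0.396944)(532.2) = 344.80 m.
1° of latitude spans πR/180 = 111195 m, so Δφ = 344.80 / 111195 × 3600 = 11.163″.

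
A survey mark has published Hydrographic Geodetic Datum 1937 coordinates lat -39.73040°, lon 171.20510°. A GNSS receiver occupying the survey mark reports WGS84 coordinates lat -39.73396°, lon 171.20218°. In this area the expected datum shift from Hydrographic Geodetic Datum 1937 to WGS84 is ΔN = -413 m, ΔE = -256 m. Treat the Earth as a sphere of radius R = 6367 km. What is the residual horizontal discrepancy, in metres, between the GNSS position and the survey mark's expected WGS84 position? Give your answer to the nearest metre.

Observed coordinate differences: Δφ = -0.00356°, Δλ = -0.00292°.
Converting to metres (1° lat = 111125 m, cos φ = 0.769061): observed ΔN = -395.6 m, observed ΔE = -249.5 m.
Subtracting the expected shift leaves a residual of -395.6 − (-413) = 17.4 m north and -249.5 − (-256) = 6.5 m east.
Residual distance = √(17.4² + 6.5²) = 18.6 m.

19 m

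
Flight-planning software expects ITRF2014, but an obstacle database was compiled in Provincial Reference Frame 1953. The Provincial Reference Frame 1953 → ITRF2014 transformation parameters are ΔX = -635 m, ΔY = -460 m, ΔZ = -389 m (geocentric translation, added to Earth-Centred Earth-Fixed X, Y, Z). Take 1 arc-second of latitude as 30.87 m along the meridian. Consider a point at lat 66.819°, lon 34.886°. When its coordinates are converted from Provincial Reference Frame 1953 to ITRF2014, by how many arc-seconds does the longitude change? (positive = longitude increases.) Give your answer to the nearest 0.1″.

sin φ = 0.919266, cos φ = 0.393637, sin λ = 0.571945, cos λ = 0.820292.
East component: ΔE = −sin λ·ΔX + cos λ·ΔY = −(0.571945)(-635) + (0.820292)(-460) = -14.15 m.
1° of latitude spans 3600 × 30.87 = 111132 m; at latitude φ, 1° of longitude spans that × cos φ = 43745.7 m, so Δλ = -14.15 / 43745.7 × 3600 = -1.164″.

Δλ = -1.2″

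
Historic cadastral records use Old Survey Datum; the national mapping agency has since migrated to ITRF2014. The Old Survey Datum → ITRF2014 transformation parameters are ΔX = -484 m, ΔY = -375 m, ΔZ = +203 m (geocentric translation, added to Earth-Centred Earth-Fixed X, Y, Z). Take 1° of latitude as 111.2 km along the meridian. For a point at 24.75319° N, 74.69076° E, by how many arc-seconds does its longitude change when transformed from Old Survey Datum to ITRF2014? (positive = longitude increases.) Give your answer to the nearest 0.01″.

Δλ = 13.11″

sin φ = 0.418710, cos φ = 0.908120, sin λ = 0.964515, cos λ = 0.264029.
East component: ΔE = −sin λ·ΔX + cos λ·ΔY = −(0.964515)(-484) + (0.264029)(-375) = 367.81 m.
1° of latitude spans 111200 m; at latitude φ, 1° of longitude spans that × cos φ = 100982.9 m, so Δλ = 367.81 / 100982.9 × 3600 = 13.112″.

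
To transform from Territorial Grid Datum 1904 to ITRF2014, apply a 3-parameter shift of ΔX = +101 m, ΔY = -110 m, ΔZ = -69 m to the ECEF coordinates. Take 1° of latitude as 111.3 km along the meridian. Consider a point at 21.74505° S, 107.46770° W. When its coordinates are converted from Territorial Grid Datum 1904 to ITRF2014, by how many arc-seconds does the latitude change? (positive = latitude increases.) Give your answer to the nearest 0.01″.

Δφ = -1.18″

sin φ = -0.370477, cos φ = 0.928842, sin λ = -0.953886, cos λ = -0.300168.
North component: ΔN = −sin φ cos λ·ΔX − sin φ sin λ·ΔY + cos φ·ΔZ = −(-0.370477)(-0.300168)(101) − (-0.370477)(-0.953886)(-110) + (0.928842)(-69) = -36.45 m.
1° of latitude spans 111300 m, so Δφ = -36.45 / 111300 × 3600 = -1.179″.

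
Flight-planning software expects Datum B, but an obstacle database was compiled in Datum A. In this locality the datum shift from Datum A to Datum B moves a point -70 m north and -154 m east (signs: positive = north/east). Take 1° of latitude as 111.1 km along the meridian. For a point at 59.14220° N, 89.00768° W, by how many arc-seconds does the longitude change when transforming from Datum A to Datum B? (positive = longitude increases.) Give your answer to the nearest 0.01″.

At latitude 59.14220°, cos φ = 0.512909.
1° of longitude at this latitude = 111.1 × cos φ = 56.98 km, so Δλ = -154.0 / 56984.2 = -0.0027025° = -9.729″.

Δλ = -9.73″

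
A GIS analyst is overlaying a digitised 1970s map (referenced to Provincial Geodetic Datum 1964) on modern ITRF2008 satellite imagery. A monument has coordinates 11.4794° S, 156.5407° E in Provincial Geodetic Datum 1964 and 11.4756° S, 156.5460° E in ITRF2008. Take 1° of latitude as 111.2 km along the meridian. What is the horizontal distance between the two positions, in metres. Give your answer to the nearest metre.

Δφ = -11.4756° − -11.4794° = +0.0038°; Δλ = 156.5460° − 156.5407° = +0.0053°.
ΔN = Δφ × 111200 = 422.6 m; ΔE = Δλ × 111200 × cos(-11.4794°) = +0.0053 × 111200 × 0.979996 = 577.6 m.
Distance = √(ΔE² + ΔN²) = √(577.6² + 422.6²) = 715.6 m.

716 m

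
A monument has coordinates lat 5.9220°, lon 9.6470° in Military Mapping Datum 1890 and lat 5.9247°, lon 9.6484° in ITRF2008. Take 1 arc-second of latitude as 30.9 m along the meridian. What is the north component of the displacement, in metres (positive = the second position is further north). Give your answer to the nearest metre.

ΔN = 300 m

Δφ = 5.9247° − 5.9220° = +0.0027°; Δλ = 9.6484° − 9.6470° = +0.0014°.
1° of latitude = 3600 × 30.90 = 111240 m.
ΔN = Δφ × 111240 = 300.3 m; ΔE = Δλ × 111240 × cos(5.9220°) = +0.0014 × 111240 × 0.994663 = 154.9 m.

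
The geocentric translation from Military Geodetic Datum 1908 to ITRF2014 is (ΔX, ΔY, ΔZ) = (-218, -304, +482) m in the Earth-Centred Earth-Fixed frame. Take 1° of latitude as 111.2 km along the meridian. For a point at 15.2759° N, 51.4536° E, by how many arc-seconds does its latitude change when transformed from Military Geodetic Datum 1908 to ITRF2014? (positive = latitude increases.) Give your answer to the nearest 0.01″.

sin φ = 0.263467, cos φ = 0.964668, sin λ = 0.782104, cos λ = 0.623148.
North component: ΔN = −sin φ cos λ·ΔX − sin φ sin λ·ΔY + cos φ·ΔZ = −(0.263467)(0.623148)(-218) − (0.263467)(0.782104)(-304) + (0.964668)(482) = 563.40 m.
1° of latitude spans 111200 m, so Δφ = 563.40 / 111200 × 3600 = 18.240″.

Δφ = 18.24″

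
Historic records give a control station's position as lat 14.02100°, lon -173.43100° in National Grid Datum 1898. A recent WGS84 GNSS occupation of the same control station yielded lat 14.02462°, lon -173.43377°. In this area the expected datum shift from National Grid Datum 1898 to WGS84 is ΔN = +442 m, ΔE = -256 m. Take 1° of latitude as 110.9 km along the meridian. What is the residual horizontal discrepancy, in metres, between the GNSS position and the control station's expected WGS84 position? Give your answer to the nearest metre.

58 m

Observed coordinate differences: Δφ = +0.00362°, Δλ = -0.00277°.
Converting to metres (1° lat = 110900 m, cos φ = 0.970207): observed ΔN = 401.5 m, observed ΔE = -298.0 m.
Subtracting the expected shift leaves a residual of 401.5 − (442) = -40.5 m north and -298.0 − (-256) = -42.0 m east.
Residual distance = √((-40.5)² + (-42.0)²) = 58.4 m.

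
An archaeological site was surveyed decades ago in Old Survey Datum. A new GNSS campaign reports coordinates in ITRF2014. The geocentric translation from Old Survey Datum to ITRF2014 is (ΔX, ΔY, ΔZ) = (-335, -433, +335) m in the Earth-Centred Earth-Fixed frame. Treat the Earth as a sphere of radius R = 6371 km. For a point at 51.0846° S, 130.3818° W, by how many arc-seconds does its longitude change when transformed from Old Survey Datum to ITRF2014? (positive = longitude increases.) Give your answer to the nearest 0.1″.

Δλ = 1.3″

sin φ = -0.778074, cos φ = 0.628172, sin λ = -0.761744, cos λ = -0.647878.
East component: ΔE = −sin λ·ΔX + cos λ·ΔY = −(-0.761744)(-335) + (-0.647878)(-433) = 25.35 m.
1° of latitude spans πR/180 = 111195 m; at latitude φ, 1° of longitude spans that × cos φ = 69849.6 m, so Δλ = 25.35 / 69849.6 × 3600 = 1.306″.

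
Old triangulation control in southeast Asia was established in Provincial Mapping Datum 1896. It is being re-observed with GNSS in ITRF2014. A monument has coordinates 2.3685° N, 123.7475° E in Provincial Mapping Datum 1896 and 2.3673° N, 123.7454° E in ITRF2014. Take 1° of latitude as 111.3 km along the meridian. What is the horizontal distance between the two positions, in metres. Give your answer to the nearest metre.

Δφ = 2.3673° − 2.3685° = -0.0012°; Δλ = 123.7454° − 123.7475° = -0.0021°.
ΔN = Δφ × 111300 = -133.6 m; ΔE = Δλ × 111300 × cos(2.3685°) = -0.0021 × 111300 × 0.999146 = -233.5 m.
Distance = √(ΔE² + ΔN²) = √((-233.5)² + (-133.6)²) = 269.0 m.

269 m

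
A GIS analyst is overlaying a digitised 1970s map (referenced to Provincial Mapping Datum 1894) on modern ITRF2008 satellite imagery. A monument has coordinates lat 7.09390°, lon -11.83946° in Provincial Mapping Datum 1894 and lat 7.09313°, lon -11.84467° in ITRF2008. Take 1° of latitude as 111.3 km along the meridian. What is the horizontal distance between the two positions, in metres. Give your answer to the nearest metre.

Δφ = 7.09313° − 7.09390° = -0.00077°; Δλ = -11.84467° − -11.83946° = -0.00521°.
ΔN = Δφ × 111300 = -85.7 m; ΔE = Δλ × 111300 × cos(7.09390°) = -0.00521 × 111300 × 0.992345 = -575.4 m.
Distance = √(ΔE² + ΔN²) = √((-575.4)² + (-85.7)²) = 581.8 m.

582 m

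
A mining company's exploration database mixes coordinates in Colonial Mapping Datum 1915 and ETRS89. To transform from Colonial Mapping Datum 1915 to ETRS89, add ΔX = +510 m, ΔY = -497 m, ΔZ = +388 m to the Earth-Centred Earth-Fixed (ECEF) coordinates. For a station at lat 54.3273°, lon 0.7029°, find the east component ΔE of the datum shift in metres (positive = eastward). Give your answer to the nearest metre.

ΔE = -503 m

The local east axis at (φ, λ) is (−sin λ, cos λ, 0), so ΔE = −sin(0.7029°)·510 + cos(0.7029°)·(-497) = -503.22 m.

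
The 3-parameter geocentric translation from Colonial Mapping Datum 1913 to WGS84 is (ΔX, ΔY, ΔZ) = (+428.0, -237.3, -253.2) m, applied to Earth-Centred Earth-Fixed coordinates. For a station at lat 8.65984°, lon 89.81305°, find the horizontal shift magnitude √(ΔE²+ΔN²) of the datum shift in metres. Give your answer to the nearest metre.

480 m

The local east axis at (φ, λ) is (−sin λ, cos λ, 0), so ΔE = −sin(89.81305°)·428.0 + cos(89.81305°)·(-237.3) = -428.77 m.
The local north axis is (−sin φ cos λ, −sin φ sin λ, cos φ), giving ΔN = -0.210 + 35.730 − 250.313 = -214.79 m.
Horizontal magnitude = √(ΔE² + ΔN²) = √((-428.77)² + (-214.79)²) = 479.56 m.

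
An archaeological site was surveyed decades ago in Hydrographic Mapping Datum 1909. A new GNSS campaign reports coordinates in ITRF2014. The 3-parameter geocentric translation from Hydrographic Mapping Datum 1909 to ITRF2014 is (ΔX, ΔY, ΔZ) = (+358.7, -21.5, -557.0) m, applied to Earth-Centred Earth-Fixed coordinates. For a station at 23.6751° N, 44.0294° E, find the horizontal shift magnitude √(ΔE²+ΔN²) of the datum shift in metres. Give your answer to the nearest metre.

At φ = 23.6751°, λ = 44.0294°: sin φ = 0.401550, cos φ = 0.915837, sin λ = 0.695027, cos λ = 0.718983.
ΔE = −sin λ·ΔX + cos λ·ΔY = −(0.695027)·(358.7) + (0.718983)·(-21.5) = -264.76 m.
ΔN = −sin φ cos λ·ΔX − sin φ sin λ·ΔY + cos φ·ΔZ = −(0.401550)(0.718983)(358.7) − (0.401550)(0.695027)(-21.5) + (0.915837)(-557.0) = -607.68 m.
Horizontal magnitude = √(ΔE² + ΔN²) = √((-264.76)² + (-607.68)²) = 662.85 m.

663 m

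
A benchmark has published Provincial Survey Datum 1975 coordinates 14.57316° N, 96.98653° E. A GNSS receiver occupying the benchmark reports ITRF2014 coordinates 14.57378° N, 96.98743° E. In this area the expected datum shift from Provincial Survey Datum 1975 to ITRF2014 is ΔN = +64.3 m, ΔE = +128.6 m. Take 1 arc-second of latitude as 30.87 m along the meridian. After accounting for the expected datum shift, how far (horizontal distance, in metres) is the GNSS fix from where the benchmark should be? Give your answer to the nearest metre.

Observed coordinate differences: Δφ = +0.00062°, Δλ = +0.00090°.
Converting to metres (1° lat = 111132 m, cos φ = 0.967827): observed ΔN = 68.9 m, observed ΔE = 96.8 m.
Subtracting the expected shift leaves a residual of 68.9 − (64.3) = 4.6 m north and 96.8 − (128.6) = -31.8 m east.
Residual distance = √(4.6² + (-31.8)²) = 32.1 m.

32 m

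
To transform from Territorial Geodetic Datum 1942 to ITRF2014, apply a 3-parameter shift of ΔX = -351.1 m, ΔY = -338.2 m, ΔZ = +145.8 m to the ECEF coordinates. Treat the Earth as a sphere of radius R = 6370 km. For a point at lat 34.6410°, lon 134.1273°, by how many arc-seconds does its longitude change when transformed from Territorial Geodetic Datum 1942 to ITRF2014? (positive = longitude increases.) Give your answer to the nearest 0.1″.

Δλ = 19.2″

sin φ = 0.568433, cos φ = 0.822730, sin λ = 0.717795, cos λ = -0.696255.
East component: ΔE = −sin λ·ΔX + cos λ·ΔY = −(0.717795)(-351.1) + (-0.696255)(-338.2) = 487.49 m.
1° of latitude spans πR/180 = 111177 m; at latitude φ, 1° of longitude spans that × cos φ = 91469.0 m, so Δλ = 487.49 / 91469.0 × 3600 = 19.186″.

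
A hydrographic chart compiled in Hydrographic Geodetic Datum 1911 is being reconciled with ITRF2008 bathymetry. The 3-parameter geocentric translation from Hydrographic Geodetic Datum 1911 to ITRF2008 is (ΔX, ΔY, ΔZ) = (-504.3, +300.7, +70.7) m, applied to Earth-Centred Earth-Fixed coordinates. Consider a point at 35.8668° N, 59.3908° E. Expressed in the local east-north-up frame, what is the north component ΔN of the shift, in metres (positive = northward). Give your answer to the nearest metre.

ΔN = 56 m

The local north axis is (−sin φ cos λ, −sin φ sin λ, cos φ), giving ΔN = 150.448 − 151.632 + 57.294 = 56.11 m.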